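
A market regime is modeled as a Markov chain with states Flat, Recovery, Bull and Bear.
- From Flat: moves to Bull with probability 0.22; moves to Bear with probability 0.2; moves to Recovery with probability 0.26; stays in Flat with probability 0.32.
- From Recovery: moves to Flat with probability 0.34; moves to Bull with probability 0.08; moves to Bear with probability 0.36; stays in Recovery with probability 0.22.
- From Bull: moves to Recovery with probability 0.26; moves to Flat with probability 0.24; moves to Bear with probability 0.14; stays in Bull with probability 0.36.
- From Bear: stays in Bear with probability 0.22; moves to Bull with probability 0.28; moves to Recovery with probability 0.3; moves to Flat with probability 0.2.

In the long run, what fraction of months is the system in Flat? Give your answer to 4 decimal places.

Let the stationary distribution be π with π = πP and π_1 + π_2 + π_3 + π_4 = 1.
π_1 = 0.32·π_1 + 0.34·π_2 + 0.24·π_3 + 0.2·π_4
π_2 = 0.26·π_1 + 0.22·π_2 + 0.26·π_3 + 0.3·π_4
π_3 = 0.22·π_1 + 0.08·π_2 + 0.36·π_3 + 0.28·π_4
Solving with the normalization constraint gives π = (0.2789, 0.2589, 0.2299, 0.2323).
So the stationary probability of Flat is 0.2789.

0.2789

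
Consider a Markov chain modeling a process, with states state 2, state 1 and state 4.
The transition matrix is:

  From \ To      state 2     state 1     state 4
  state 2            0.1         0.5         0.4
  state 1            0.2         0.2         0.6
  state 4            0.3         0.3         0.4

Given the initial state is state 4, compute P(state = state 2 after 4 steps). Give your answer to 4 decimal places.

0.2241

Propagate the distribution vector 4 steps from state 4.
After 0 steps: (0.0000, 0.0000, 1.0000)
After 1 step: (0.3000, 0.3000, 0.4000)
After 2 steps: (0.2100, 0.3300, 0.4600)
After 3 steps: (0.2250, 0.3090, 0.4660)
After 4 steps: (0.2241, 0.3141, 0.4618)
P(in state 2 after 4 steps) = 0.2241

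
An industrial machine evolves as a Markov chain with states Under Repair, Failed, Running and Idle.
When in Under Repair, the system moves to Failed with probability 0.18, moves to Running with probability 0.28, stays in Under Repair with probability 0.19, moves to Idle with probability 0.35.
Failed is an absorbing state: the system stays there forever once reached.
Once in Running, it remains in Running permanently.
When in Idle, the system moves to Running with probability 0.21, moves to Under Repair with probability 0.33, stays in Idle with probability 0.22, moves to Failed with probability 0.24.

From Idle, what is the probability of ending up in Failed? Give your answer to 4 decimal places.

Let h(s) be the probability of absorption at Failed starting from transient state s. Then h(Failed) = 1 and h(Running) = 0. By first-step analysis:
h(Under Repair) = 0.19·h(Under Repair) + 0.18·1 + 0.28·0 + 0.35·h(Idle)
h(Idle) = 0.33·h(Under Repair) + 0.24·1 + 0.21·0 + 0.22·h(Idle)
Solving: h(Under Repair) = 0.4346, h(Idle) = 0.4916.
Starting from Idle, the probability is 0.4916.

0.4916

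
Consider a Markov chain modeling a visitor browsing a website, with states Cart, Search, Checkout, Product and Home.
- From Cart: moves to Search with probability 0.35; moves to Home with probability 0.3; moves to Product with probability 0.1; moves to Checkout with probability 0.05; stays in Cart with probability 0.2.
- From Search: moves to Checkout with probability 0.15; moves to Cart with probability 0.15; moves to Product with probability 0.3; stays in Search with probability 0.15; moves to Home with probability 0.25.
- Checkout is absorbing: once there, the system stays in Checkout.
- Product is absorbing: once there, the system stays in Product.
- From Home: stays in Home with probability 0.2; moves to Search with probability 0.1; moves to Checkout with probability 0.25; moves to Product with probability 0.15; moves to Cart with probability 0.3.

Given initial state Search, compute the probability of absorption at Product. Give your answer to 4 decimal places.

Let h(s) be the probability of absorption at Product starting from transient state s. Then h(Product) = 1 and h(Checkout) = 0. By first-step analysis:
h(Cart) = 0.2·h(Cart) + 0.35·h(Search) + 0.05·0 + 0.1·1 + 0.3·h(Home)
h(Search) = 0.15·h(Cart) + 0.15·h(Search) + 0.15·0 + 0.3·1 + 0.25·h(Home)
h(Home) = 0.3·h(Cart) + 0.1·h(Search) + 0.25·0 + 0.15·1 + 0.2·h(Home)
Solving: h(Cart) = 0.5600, h(Search) = 0.5904, h(Home) = 0.4713.
Starting from Search, the probability is 0.5904.

0.5904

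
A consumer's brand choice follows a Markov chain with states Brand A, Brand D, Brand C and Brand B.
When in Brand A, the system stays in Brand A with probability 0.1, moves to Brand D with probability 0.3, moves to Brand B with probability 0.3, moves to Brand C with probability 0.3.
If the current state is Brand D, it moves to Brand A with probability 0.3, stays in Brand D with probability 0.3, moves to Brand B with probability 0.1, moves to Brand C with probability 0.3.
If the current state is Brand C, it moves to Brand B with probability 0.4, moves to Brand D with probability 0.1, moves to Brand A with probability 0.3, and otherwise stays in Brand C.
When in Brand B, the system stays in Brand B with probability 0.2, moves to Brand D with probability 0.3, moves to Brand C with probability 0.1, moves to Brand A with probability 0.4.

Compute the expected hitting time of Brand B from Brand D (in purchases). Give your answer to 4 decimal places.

Let t(s) be the expected number of purchases to first reach Brand B from state s, with t(Brand B) = 0. Conditioning on the first purchase:
t(Brand A) = 1 + 0.1·t(Brand A) + 0.3·t(Brand D) + 0.3·t(Brand C)
t(Brand D) = 1 + 0.3·t(Brand A) + 0.3·t(Brand D) + 0.3·t(Brand C)
t(Brand C) = 1 + 0.3·t(Brand A) + 0.1·t(Brand D) + 0.2·t(Brand C)
Solving: t(Brand A) = 3.5948, t(Brand D) = 4.3137, t(Brand C) = 3.1373.
Expected purchases from Brand D to Brand B: 4.3137.

4.3137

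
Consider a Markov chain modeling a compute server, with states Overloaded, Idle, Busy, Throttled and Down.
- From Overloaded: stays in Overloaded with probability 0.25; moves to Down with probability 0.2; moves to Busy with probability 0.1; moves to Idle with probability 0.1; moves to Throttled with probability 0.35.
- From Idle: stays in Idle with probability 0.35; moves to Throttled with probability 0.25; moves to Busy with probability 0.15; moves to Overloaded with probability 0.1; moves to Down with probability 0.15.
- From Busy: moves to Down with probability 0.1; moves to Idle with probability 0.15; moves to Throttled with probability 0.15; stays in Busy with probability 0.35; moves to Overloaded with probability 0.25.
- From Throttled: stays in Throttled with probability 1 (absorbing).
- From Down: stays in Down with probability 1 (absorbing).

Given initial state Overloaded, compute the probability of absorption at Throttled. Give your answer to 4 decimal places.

Let h(s) be the probability of absorption at Throttled starting from transient state s. Then h(Throttled) = 1 and h(Down) = 0. By first-step analysis:
h(Overloaded) = 0.25·h(Overloaded) + 0.1·h(Idle) + 0.1·h(Busy) + 0.35·1 + 0.2·0
h(Idle) = 0.1·h(Overloaded) + 0.35·h(Idle) + 0.15·h(Busy) + 0.25·1 + 0.15·0
h(Busy) = 0.25·h(Overloaded) + 0.15·h(Idle) + 0.35·h(Busy) + 0.15·1 + 0.1·0
Solving: h(Overloaded) = 0.6324, h(Idle) = 0.6245, h(Busy) = 0.6181.
Starting from Overloaded, the probability is 0.6324.

0.6324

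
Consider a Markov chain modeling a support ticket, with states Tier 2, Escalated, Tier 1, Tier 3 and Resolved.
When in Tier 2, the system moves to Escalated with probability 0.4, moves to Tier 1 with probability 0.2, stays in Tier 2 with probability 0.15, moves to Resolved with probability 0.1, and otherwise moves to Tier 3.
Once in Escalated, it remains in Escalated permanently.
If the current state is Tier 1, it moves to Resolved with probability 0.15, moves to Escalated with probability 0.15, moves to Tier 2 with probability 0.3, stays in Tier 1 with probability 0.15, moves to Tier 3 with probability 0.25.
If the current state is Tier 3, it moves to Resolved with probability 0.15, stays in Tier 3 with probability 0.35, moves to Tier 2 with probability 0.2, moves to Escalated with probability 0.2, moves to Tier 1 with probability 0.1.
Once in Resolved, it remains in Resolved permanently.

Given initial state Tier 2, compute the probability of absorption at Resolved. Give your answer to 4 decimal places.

Let h(s) be the probability of absorption at Resolved starting from transient state s. Then h(Resolved) = 1 and h(Escalated) = 0. By first-step analysis:
h(Tier 2) = 0.15·h(Tier 2) + 0.4·0 + 0.2·h(Tier 1) + 0.15·h(Tier 3) + 0.1·1
h(Tier 1) = 0.3·h(Tier 2) + 0.15·0 + 0.15·h(Tier 1) + 0.25·h(Tier 3) + 0.15·1
h(Tier 3) = 0.2·h(Tier 2) + 0.2·0 + 0.1·h(Tier 1) + 0.35·h(Tier 3) + 0.15·1
Solving: h(Tier 2) = 0.2738, h(Tier 1) = 0.3831, h(Tier 3) = 0.3739.
Starting from Tier 2, the probability is 0.2738.

0.2738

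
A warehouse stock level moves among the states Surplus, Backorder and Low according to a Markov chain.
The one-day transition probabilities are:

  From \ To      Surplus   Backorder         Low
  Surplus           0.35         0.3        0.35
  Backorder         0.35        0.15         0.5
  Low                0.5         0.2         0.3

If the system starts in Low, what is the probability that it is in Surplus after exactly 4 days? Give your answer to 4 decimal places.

Propagate the distribution vector 4 days from Low.
After 0 days: (0.0000, 0.0000, 1.0000)
After 1 day: (0.5000, 0.2000, 0.3000)
After 2 days: (0.3950, 0.2400, 0.3650)
After 3 days: (0.4048, 0.2275, 0.3678)
After 4 days: (0.4052, 0.2291, 0.3657)
P(in Surplus after 4 days) = 0.4052

0.4052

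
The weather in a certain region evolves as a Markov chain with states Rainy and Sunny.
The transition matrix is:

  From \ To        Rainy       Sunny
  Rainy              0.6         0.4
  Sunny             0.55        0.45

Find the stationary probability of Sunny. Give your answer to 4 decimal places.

Let the stationary distribution be π with π = πP and π_1 + π_2 = 1.
π_1 = 0.6·π_1 + 0.55·π_2
Solving with the normalization constraint gives π = (0.5789, 0.4211).
So the stationary probability of Sunny is 0.4211.

0.4211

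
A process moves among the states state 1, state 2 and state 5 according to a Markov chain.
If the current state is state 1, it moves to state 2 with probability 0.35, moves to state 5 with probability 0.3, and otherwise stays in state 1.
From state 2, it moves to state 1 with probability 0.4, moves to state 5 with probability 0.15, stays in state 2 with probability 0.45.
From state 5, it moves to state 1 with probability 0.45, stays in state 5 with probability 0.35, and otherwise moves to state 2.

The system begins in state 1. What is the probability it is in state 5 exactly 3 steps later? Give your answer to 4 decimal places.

0.2621

Propagate the distribution vector 3 steps from state 1.
After 0 steps: (1.0000, 0.0000, 0.0000)
After 1 step: (0.3500, 0.3500, 0.3000)
After 2 steps: (0.3975, 0.3400, 0.2625)
After 3 steps: (0.3933, 0.3446, 0.2621)
P(in state 5 after 3 steps) = 0.2621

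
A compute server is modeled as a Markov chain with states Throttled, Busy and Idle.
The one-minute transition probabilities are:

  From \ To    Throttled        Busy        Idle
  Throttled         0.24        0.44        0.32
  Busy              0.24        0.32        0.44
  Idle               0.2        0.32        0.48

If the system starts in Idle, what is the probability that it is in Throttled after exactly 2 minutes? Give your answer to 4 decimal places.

Sum over the intermediate state after 1 minute:
P = P(Idle→Throttled)·P(Throttled→Throttled) + P(Idle→Busy)·P(Busy→Throttled) + P(Idle→Idle)·P(Idle→Throttled)
  = 0.2×0.24 + 0.32×0.24 + 0.48×0.2
  = 0.0480 + 0.0768 + 0.0960 = 0.2208

0.2208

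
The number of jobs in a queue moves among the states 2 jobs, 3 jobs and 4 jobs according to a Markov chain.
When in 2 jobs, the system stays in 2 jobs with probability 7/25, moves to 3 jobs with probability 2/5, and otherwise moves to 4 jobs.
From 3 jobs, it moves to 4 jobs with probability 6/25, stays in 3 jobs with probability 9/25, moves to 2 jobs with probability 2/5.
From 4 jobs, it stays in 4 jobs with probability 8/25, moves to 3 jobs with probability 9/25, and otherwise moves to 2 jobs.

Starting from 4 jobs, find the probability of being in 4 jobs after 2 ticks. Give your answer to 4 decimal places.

0.2912

Sum over the intermediate state after 1 tick:
P = P(4 jobs→2 jobs)·P(2 jobs→4 jobs) + P(4 jobs→3 jobs)·P(3 jobs→4 jobs) + P(4 jobs→4 jobs)·P(4 jobs→4 jobs)
  = 0.32×0.32 + 0.36×0.24 + 0.32×0.32
  = 0.1024 + 0.0864 + 0.1024 = 0.2912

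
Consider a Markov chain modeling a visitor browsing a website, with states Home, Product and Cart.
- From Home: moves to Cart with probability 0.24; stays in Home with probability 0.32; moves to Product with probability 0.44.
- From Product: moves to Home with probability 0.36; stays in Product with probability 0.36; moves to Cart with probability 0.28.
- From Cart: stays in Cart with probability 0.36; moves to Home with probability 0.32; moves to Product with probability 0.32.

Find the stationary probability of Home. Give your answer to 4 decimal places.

Let the stationary distribution be π with π = πP and π_1 + π_2 + π_3 = 1.
π_1 = 0.32·π_1 + 0.36·π_2 + 0.32·π_3
π_2 = 0.44·π_1 + 0.36·π_2 + 0.32·π_3
Solving with the normalization constraint gives π = (0.3350, 0.3752, 0.2898).
So the stationary probability of Home is 0.3350.

0.3350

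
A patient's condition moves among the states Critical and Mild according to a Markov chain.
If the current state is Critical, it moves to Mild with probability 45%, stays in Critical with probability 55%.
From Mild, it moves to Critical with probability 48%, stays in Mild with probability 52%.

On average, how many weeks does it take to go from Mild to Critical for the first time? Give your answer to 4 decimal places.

2.0833

Let t(s) be the expected number of weeks to first reach Critical from state s, with t(Critical) = 0. Conditioning on the first week:
t(Mild) = 1 + 0.52·t(Mild)
Solving: t(Mild) = 2.0833.
Expected weeks from Mild to Critical: 2.0833.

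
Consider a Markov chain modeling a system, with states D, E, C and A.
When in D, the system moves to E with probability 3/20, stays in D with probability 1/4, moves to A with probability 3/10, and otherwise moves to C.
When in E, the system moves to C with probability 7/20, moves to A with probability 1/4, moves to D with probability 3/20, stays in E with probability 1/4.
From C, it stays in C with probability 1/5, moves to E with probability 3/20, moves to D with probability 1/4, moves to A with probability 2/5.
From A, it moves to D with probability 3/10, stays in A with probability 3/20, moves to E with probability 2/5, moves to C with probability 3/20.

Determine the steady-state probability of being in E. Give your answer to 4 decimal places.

Let the stationary distribution be π with π = πP and π_1 + π_2 + π_3 + π_4 = 1.
π_1 = 0.25·π_1 + 0.15·π_2 + 0.25·π_3 + 0.3·π_4
π_2 = 0.15·π_1 + 0.25·π_2 + 0.15·π_3 + 0.4·π_4
π_3 = 0.3·π_1 + 0.35·π_2 + 0.2·π_3 + 0.15·π_4
Solving with the normalization constraint gives π = (0.2394, 0.2422, 0.2467, 0.2718).
So the stationary probability of E is 0.2422.

0.2422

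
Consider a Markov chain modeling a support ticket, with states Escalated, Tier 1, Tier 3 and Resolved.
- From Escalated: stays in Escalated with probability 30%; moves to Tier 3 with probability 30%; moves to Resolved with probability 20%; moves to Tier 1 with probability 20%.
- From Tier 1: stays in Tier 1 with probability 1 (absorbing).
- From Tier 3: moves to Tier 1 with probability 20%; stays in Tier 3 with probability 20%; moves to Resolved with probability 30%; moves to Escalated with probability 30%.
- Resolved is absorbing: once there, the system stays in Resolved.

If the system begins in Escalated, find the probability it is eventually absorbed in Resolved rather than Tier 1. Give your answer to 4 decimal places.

Let h(s) be the probability of absorption at Resolved starting from transient state s. Then h(Resolved) = 1 and h(Tier 1) = 0. By first-step analysis:
h(Escalated) = 0.3·h(Escalated) + 0.2·0 + 0.3·h(Tier 3) + 0.2·1
h(Tier 3) = 0.3·h(Escalated) + 0.2·0 + 0.2·h(Tier 3) + 0.3·1
Solving: h(Escalated) = 0.5319, h(Tier 3) = 0.5745.
Starting from Escalated, the probability is 0.5319.

0.5319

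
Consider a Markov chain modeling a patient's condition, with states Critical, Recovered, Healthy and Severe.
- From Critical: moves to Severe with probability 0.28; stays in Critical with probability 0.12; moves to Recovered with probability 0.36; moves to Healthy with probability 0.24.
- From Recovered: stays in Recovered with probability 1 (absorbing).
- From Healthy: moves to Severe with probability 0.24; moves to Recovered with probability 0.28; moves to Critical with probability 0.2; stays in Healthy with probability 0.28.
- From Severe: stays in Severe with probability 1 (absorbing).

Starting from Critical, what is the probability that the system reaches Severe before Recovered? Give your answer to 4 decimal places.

Let h(s) be the probability of absorption at Severe starting from transient state s. Then h(Severe) = 1 and h(Recovered) = 0. By first-step analysis:
h(Critical) = 0.12·h(Critical) + 0.36·0 + 0.24·h(Healthy) + 0.28·1
h(Healthy) = 0.2·h(Critical) + 0.28·0 + 0.28·h(Healthy) + 0.24·1
Solving: h(Critical) = 0.4426, h(Healthy) = 0.4563.
Starting from Critical, the probability is 0.4426.

0.4426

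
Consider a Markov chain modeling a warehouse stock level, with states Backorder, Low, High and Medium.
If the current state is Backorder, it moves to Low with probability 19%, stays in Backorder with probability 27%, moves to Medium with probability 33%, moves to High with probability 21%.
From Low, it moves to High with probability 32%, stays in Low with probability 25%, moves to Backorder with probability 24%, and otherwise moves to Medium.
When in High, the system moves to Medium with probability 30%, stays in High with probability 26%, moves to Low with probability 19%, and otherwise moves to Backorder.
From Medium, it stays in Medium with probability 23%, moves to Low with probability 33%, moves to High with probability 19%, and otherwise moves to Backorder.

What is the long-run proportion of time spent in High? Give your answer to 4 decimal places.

Let the stationary distribution be π with π = πP and π_1 + π_2 + π_3 + π_4 = 1.
π_1 = 0.27·π_1 + 0.24·π_2 + 0.25·π_3 + 0.25·π_4
π_2 = 0.19·π_1 + 0.25·π_2 + 0.19·π_3 + 0.33·π_4
π_3 = 0.21·π_1 + 0.32·π_2 + 0.26·π_3 + 0.19·π_4
Solving with the normalization constraint gives π = (0.2526, 0.2412, 0.2435, 0.2627).
So the stationary probability of High is 0.2435.

0.2435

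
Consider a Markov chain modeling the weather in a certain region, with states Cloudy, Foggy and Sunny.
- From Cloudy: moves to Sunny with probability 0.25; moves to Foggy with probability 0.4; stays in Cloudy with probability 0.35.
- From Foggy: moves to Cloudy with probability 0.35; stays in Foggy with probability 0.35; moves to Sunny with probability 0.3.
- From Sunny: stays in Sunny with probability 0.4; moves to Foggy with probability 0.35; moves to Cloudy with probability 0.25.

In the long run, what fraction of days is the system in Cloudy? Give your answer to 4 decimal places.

Let the stationary distribution be π with π = πP and π_1 + π_2 + π_3 = 1.
π_1 = 0.35·π_1 + 0.35·π_2 + 0.25·π_3
π_2 = 0.4·π_1 + 0.35·π_2 + 0.35·π_3
Solving with the normalization constraint gives π = (0.3184, 0.3659, 0.3156).
So the stationary probability of Cloudy is 0.3184.

0.3184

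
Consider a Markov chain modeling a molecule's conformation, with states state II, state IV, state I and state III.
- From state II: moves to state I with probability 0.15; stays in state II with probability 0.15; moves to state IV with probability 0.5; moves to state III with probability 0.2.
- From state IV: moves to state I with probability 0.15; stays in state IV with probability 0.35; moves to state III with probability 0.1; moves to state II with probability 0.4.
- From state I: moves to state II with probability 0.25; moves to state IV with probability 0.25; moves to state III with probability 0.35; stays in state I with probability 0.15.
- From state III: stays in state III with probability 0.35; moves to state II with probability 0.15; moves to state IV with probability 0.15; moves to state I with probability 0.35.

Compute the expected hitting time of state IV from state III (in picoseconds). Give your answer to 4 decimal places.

Let t(s) be the expected number of picoseconds to first reach state IV from state s, with t(state IV) = 0. Conditioning on the first picosecond:
t(state II) = 1 + 0.15·t(state II) + 0.15·t(state I) + 0.2·t(state III)
t(state I) = 1 + 0.25·t(state II) + 0.15·t(state I) + 0.35·t(state III)
t(state III) = 1 + 0.15·t(state II) + 0.35·t(state I) + 0.35·t(state III)
Solving: t(state II) = 2.8252, t(state I) = 3.7382, t(state III) = 4.2033.
Expected picoseconds from state III to state IV: 4.2033.

4.2033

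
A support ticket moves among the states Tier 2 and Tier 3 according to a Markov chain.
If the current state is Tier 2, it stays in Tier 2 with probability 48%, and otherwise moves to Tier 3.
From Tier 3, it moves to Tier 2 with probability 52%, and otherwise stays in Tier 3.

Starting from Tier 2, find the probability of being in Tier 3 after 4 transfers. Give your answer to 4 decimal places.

0.5000

Propagate the distribution vector 4 transfers from Tier 2.
After 0 transfers: (1.0000, 0.0000)
After 1 transfer: (0.4800, 0.5200)
After 2 transfers: (0.5008, 0.4992)
After 3 transfers: (0.5000, 0.5000)
After 4 transfers: (0.5000, 0.5000)
P(in Tier 3 after 4 transfers) = 0.5000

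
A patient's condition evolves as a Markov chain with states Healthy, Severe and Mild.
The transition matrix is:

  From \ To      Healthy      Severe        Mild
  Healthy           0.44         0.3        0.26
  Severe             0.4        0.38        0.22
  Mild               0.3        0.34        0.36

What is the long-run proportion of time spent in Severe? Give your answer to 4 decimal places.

0.3380

Let the stationary distribution be π with π = πP and π_1 + π_2 + π_3 = 1.
π_1 = 0.44·π_1 + 0.4·π_2 + 0.3·π_3
π_2 = 0.3·π_1 + 0.38·π_2 + 0.34·π_3
Solving with the normalization constraint gives π = (0.3881, 0.3380, 0.2739).
So the stationary probability of Severe is 0.3380.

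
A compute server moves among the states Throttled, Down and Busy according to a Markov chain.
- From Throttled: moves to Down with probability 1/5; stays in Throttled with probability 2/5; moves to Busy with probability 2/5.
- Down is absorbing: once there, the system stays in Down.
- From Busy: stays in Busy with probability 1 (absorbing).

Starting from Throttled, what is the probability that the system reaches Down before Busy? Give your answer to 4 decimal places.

0.3333

Let h(s) be the probability of absorption at Down starting from transient state s. Then h(Down) = 1 and h(Busy) = 0. By first-step analysis:
h(Throttled) = 0.4·h(Throttled) + 0.2·1 + 0.4·0
Solving: h(Throttled) = 0.3333.
Starting from Throttled, the probability is 0.3333.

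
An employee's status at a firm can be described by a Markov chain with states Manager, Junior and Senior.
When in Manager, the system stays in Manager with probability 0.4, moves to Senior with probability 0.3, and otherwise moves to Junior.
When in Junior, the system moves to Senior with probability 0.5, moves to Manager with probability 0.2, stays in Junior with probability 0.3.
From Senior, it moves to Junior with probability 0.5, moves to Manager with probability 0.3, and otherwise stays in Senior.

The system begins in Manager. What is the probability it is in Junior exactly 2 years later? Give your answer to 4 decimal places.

0.3600

Sum over the intermediate state after 1 year:
P = P(Manager→Manager)·P(Manager→Junior) + P(Manager→Junior)·P(Junior→Junior) + P(Manager→Senior)·P(Senior→Junior)
  = 0.4×0.3 + 0.3×0.3 + 0.3×0.5
  = 0.1200 + 0.0900 + 0.1500 = 0.3600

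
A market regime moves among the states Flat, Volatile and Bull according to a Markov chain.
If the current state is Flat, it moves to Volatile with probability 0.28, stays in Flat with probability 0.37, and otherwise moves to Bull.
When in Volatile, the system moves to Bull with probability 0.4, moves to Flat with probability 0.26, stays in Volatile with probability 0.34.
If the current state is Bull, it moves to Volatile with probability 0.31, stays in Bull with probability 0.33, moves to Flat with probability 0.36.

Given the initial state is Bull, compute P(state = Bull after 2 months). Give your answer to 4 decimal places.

0.3589

Sum over the intermediate state after 1 month:
P = P(Bull→Flat)·P(Flat→Bull) + P(Bull→Volatile)·P(Volatile→Bull) + P(Bull→Bull)·P(Bull→Bull)
  = 0.36×0.35 + 0.31×0.4 + 0.33×0.33
  = 0.1260 + 0.1240 + 0.1089 = 0.3589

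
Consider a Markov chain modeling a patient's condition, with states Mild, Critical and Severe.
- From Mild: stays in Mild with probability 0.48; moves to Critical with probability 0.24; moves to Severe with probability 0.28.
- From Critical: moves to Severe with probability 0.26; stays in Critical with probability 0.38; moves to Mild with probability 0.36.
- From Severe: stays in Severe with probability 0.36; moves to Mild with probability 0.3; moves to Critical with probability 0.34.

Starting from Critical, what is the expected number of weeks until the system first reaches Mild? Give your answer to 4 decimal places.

2.9183

Let t(s) be the expected number of weeks to first reach Mild from state s, with t(Mild) = 0. Conditioning on the first week:
t(Critical) = 1 + 0.38·t(Critical) + 0.26·t(Severe)
t(Severe) = 1 + 0.34·t(Critical) + 0.36·t(Severe)
Solving: t(Critical) = 2.9183, t(Severe) = 3.1128.
Expected weeks from Critical to Mild: 2.9183.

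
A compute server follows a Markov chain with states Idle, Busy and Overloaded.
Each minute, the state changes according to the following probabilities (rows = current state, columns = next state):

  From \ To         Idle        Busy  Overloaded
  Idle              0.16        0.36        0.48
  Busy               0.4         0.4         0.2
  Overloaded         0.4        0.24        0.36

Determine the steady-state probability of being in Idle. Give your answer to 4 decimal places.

Let the stationary distribution be π with π = πP and π_1 + π_2 + π_3 = 1.
π_1 = 0.16·π_1 + 0.4·π_2 + 0.4·π_3
π_2 = 0.36·π_1 + 0.4·π_2 + 0.24·π_3
Solving with the normalization constraint gives π = (0.3226, 0.3318, 0.3456).
So the stationary probability of Idle is 0.3226.

0.3226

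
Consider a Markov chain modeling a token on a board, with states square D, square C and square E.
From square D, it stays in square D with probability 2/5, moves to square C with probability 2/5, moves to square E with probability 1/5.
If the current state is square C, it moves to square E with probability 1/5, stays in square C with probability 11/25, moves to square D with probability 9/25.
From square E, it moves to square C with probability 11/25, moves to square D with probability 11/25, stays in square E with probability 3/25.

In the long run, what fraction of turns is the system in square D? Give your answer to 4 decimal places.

Let the stationary distribution be π with π = πP and π_1 + π_2 + π_3 = 1.
π_1 = 0.4·π_1 + 0.36·π_2 + 0.44·π_3
π_2 = 0.4·π_1 + 0.44·π_2 + 0.44·π_3
Solving with the normalization constraint gives π = (0.3904, 0.4244, 0.1852).
So the stationary probability of square D is 0.3904.

0.3904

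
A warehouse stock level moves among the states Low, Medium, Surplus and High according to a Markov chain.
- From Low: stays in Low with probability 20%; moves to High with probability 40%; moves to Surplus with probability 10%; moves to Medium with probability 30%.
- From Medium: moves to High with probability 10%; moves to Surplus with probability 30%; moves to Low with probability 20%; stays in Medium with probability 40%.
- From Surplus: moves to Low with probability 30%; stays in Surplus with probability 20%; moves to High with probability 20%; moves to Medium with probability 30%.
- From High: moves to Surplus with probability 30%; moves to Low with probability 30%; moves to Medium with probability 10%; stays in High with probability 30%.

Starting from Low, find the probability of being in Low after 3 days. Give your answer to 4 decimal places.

0.2500

Propagate the distribution vector 3 days from Low.
After 0 days: (1.0000, 0.0000, 0.0000, 0.0000)
After 1 day: (0.2000, 0.3000, 0.1000, 0.4000)
After 2 days: (0.2500, 0.2500, 0.2500, 0.2500)
After 3 days: (0.2500, 0.2750, 0.2250, 0.2500)
P(in Low after 3 days) = 0.2500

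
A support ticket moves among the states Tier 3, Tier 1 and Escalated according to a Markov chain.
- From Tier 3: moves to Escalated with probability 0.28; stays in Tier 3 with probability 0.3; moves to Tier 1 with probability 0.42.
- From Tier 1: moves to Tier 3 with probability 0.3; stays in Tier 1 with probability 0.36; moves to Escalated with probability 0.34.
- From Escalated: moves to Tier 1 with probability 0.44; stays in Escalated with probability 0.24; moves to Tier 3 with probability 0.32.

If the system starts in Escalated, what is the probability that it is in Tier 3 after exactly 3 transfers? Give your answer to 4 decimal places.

Propagate the distribution vector 3 transfers from Escalated.
After 0 transfers: (0.0000, 0.0000, 1.0000)
After 1 transfer: (0.3200, 0.4400, 0.2400)
After 2 transfers: (0.3048, 0.3984, 0.2968)
After 3 transfers: (0.3059, 0.4020, 0.2920)
P(in Tier 3 after 3 transfers) = 0.3059

0.3059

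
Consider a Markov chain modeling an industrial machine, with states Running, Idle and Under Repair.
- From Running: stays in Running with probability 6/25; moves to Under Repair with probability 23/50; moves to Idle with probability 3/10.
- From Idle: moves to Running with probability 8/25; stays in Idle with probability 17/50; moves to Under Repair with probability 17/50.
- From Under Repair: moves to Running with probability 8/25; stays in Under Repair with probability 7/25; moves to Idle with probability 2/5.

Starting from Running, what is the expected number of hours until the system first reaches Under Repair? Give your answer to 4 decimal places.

Let t(s) be the expected number of hours to first reach Under Repair from state s, with t(Under Repair) = 0. Conditioning on the first hour:
t(Running) = 1 + 0.24·t(Running) + 0.3·t(Idle)
t(Idle) = 1 + 0.32·t(Running) + 0.34·t(Idle)
Solving: t(Running) = 2.3669, t(Idle) = 2.6627.
Expected hours from Running to Under Repair: 2.3669.

2.3669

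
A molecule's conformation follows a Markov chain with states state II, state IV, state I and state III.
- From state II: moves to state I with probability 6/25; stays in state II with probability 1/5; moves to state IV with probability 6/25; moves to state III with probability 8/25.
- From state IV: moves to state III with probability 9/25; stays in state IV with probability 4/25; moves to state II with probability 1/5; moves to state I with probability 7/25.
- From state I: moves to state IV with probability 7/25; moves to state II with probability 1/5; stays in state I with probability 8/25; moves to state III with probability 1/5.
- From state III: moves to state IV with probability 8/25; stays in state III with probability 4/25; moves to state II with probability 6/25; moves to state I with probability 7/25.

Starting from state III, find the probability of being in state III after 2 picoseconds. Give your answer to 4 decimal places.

Propagate the distribution vector 2 picoseconds from state III.
After 0 picoseconds: (0.0000, 0.0000, 0.0000, 1.0000)
After 1 picosecond: (0.2400, 0.3200, 0.2800, 0.1600)
After 2 picoseconds: (0.2064, 0.2384, 0.2816, 0.2736)
P(in state III after 2 picoseconds) = 0.2736

0.2736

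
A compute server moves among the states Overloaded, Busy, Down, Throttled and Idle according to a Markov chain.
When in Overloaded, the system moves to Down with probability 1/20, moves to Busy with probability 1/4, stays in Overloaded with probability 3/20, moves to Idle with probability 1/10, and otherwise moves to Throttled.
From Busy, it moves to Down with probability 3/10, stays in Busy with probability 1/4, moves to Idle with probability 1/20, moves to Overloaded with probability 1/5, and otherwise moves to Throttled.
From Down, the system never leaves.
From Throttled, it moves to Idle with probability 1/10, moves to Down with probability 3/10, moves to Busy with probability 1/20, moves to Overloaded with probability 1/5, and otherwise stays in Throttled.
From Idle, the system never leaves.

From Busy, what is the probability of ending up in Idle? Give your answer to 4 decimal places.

Let h(s) be the probability of absorption at Idle starting from transient state s. Then h(Idle) = 1 and h(Down) = 0. By first-step analysis:
h(Overloaded) = 0.15·h(Overloaded) + 0.25·h(Busy) + 0.05·0 + 0.45·h(Throttled) + 0.1·1
h(Busy) = 0.2·h(Overloaded) + 0.25·h(Busy) + 0.3·0 + 0.2·h(Throttled) + 0.05·1
h(Throttled) = 0.2·h(Overloaded) + 0.05·h(Busy) + 0.3·0 + 0.35·h(Throttled) + 0.1·1
Solving: h(Overloaded) = 0.3286, h(Busy) = 0.2269, h(Throttled) = 0.2724.
Starting from Busy, the probability is 0.2269.

0.2269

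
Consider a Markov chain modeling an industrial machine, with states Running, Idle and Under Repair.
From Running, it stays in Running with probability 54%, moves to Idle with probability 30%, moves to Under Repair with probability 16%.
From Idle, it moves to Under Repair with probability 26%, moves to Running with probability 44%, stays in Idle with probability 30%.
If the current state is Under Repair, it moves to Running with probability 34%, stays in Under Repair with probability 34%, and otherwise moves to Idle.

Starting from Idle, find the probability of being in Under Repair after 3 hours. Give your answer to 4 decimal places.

Propagate the distribution vector 3 hours from Idle.
After 0 hours: (0.0000, 1.0000, 0.0000)
After 1 hour: (0.4400, 0.3000, 0.2600)
After 2 hours: (0.4580, 0.3052, 0.2368)
After 3 hours: (0.4621, 0.3047, 0.2331)
P(in Under Repair after 3 hours) = 0.2331

0.2331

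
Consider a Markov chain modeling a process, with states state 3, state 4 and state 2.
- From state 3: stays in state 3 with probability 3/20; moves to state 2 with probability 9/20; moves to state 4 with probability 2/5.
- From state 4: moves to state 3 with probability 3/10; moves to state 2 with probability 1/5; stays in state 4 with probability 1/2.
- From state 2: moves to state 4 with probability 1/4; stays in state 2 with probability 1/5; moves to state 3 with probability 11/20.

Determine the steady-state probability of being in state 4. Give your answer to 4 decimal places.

Let the stationary distribution be π with π = πP and π_1 + π_2 + π_3 = 1.
π_1 = 0.15·π_1 + 0.3·π_2 + 0.55·π_3
π_2 = 0.4·π_1 + 0.5·π_2 + 0.25·π_3
Solving with the normalization constraint gives π = (0.3218, 0.3977, 0.2805).
So the stationary probability of state 4 is 0.3977.

0.3977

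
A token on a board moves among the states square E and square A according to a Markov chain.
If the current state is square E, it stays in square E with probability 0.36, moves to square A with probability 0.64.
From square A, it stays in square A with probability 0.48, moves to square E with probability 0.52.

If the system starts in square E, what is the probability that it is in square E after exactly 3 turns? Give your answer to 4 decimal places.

0.4460

Propagate the distribution vector 3 turns from square E.
After 0 turns: (1.0000, 0.0000)
After 1 turn: (0.3600, 0.6400)
After 2 turns: (0.4624, 0.5376)
After 3 turns: (0.4460, 0.5540)
P(in square E after 3 turns) = 0.4460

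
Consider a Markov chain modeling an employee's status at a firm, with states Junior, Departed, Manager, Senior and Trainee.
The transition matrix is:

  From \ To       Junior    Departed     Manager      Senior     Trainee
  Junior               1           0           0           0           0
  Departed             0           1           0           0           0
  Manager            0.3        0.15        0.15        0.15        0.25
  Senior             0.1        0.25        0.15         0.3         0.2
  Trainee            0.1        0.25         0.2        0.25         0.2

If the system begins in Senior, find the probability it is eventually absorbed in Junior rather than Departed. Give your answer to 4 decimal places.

0.3608

Let h(s) be the probability of absorption at Junior starting from transient state s. Then h(Junior) = 1 and h(Departed) = 0. By first-step analysis:
h(Manager) = 0.3·1 + 0.15·0 + 0.15·h(Manager) + 0.15·h(Senior) + 0.25·h(Trainee)
h(Senior) = 0.1·1 + 0.25·0 + 0.15·h(Manager) + 0.3·h(Senior) + 0.2·h(Trainee)
h(Trainee) = 0.1·1 + 0.25·0 + 0.2·h(Manager) + 0.25·h(Senior) + 0.2·h(Trainee)
Solving: h(Manager) = 0.5252, h(Senior) = 0.3608, h(Trainee) = 0.3691.
Starting from Senior, the probability is 0.3608.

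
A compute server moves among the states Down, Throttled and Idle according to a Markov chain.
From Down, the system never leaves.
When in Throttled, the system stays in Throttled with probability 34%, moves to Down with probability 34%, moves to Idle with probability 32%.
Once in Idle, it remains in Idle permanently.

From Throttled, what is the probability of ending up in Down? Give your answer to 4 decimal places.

Let h(s) be the probability of absorption at Down starting from transient state s. Then h(Down) = 1 and h(Idle) = 0. By first-step analysis:
h(Throttled) = 0.34·1 + 0.34·h(Throttled) + 0.32·0
Solving: h(Throttled) = 0.5152.
Starting from Throttled, the probability is 0.5152.

0.5152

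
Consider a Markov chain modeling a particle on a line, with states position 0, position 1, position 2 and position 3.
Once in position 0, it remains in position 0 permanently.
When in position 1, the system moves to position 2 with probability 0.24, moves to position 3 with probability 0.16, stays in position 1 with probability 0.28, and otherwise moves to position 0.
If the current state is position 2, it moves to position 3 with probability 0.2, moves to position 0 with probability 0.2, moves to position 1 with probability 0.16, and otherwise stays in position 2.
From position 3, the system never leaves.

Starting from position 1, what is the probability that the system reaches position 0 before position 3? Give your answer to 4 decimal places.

Let h(s) be the probability of absorption at position 0 starting from transient state s. Then h(position 0) = 1 and h(position 3) = 0. By first-step analysis:
h(position 1) = 0.32·1 + 0.28·h(position 1) + 0.24·h(position 2) + 0.16·0
h(position 2) = 0.2·1 + 0.16·h(position 1) + 0.44·h(position 2) + 0.2·0
Solving: h(position 1) = 0.6228, h(position 2) = 0.5351.
Starting from position 1, the probability is 0.6228.

0.6228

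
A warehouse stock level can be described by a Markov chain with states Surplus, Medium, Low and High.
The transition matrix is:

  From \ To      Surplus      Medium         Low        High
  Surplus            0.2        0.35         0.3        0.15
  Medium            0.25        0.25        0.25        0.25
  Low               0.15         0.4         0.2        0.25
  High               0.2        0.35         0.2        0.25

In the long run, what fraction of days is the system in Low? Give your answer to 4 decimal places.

0.2369

Let the stationary distribution be π with π = πP and π_1 + π_2 + π_3 + π_4 = 1.
π_1 = 0.2·π_1 + 0.25·π_2 + 0.15·π_3 + 0.2·π_4
π_2 = 0.35·π_1 + 0.25·π_2 + 0.4·π_3 + 0.35·π_4
π_3 = 0.3·π_1 + 0.25·π_2 + 0.2·π_3 + 0.2·π_4
Solving with the normalization constraint gives π = (0.2046, 0.3290, 0.2369, 0.2295).
So the stationary probability of Low is 0.2369.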